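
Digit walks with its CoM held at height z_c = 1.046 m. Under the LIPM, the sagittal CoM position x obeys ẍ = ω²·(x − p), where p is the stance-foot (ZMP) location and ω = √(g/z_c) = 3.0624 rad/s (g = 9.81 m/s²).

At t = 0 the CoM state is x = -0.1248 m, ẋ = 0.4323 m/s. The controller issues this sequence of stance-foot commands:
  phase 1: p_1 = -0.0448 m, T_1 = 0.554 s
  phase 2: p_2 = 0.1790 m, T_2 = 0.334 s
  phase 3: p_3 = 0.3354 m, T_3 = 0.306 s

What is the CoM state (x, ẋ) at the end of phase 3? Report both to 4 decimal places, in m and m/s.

phase 1: p=-0.0448, T=0.554, ωT=1.696570, cosh=2.819257, sinh=2.635945; start (x,ẋ)=(-0.124800, 0.432300) → end (x,ẋ)=(0.101760, 0.572979)
phase 2: p=0.1790, T=0.334, ωT=1.022842, cosh=1.570329, sinh=1.210757; start (x,ẋ)=(0.101760, 0.572979) → end (x,ẋ)=(0.284241, 0.613372)
phase 3: p=0.3354, T=0.306, ωT=0.937094, cosh=1.472159, sinh=1.080395; start (x,ẋ)=(0.284241, 0.613372) → end (x,ẋ)=(0.476480, 0.733717)

x = 0.4765, ẋ = 0.7337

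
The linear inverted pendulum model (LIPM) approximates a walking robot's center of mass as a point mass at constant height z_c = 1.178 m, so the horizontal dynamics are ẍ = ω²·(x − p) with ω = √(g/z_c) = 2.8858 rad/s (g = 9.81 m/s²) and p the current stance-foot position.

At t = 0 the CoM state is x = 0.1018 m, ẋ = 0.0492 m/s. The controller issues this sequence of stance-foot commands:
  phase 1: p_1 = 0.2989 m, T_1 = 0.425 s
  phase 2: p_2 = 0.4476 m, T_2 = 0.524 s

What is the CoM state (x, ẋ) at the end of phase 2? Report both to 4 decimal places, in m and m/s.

phase 1: p=0.2989, T=0.425, ωT=1.226465, cosh=1.851242, sinh=1.557915; start (x,ẋ)=(0.101800, 0.049200) → end (x,ẋ)=(-0.039419, -0.795047)
phase 2: p=0.4476, T=0.524, ωT=1.512159, cosh=2.378474, sinh=2.158041; start (x,ẋ)=(-0.039419, -0.795047) → end (x,ẋ)=(-1.305309, -4.923995)

x = -1.3053, ẋ = -4.9240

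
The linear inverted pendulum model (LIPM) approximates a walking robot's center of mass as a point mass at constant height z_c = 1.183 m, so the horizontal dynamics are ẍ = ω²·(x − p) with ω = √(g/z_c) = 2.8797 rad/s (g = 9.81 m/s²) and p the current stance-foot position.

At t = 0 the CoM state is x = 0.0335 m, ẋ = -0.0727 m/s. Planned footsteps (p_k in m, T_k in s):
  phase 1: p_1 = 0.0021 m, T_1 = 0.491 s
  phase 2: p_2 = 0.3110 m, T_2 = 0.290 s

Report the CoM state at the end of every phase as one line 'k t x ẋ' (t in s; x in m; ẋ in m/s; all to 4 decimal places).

1 0.4910 0.0216 0.0166
2 0.7810 -0.0799 -0.7569

phase 1: p=0.0021, T=0.491, ωT=1.413933, cosh=2.177640, sinh=1.934455; start (x,ẋ)=(0.033500, -0.072700) → end (x,ẋ)=(0.021641, 0.016604)
phase 2: p=0.3110, T=0.290, ωT=0.835113, cosh=1.369450, sinh=0.935625; start (x,ẋ)=(0.021641, 0.016604) → end (x,ẋ)=(-0.079868, -0.756886)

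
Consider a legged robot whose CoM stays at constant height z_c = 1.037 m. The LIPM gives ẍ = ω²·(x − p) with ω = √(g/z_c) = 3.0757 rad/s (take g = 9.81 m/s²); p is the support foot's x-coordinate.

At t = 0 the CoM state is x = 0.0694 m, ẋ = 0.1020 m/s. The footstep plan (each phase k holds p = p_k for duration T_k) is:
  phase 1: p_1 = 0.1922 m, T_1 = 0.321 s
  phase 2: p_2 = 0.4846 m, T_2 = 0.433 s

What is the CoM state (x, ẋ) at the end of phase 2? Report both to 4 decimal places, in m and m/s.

phase 1: p=0.1922, T=0.321, ωT=0.987300, cosh=1.528279, sinh=1.155698; start (x,ẋ)=(0.069400, 0.102000) → end (x,ẋ)=(0.042854, -0.280618)
phase 2: p=0.4846, T=0.433, ωT=1.331778, cosh=2.025890, sinh=1.761883; start (x,ẋ)=(0.042854, -0.280618) → end (x,ẋ)=(-0.571078, -2.962333)

x = -0.5711, ẋ = -2.9623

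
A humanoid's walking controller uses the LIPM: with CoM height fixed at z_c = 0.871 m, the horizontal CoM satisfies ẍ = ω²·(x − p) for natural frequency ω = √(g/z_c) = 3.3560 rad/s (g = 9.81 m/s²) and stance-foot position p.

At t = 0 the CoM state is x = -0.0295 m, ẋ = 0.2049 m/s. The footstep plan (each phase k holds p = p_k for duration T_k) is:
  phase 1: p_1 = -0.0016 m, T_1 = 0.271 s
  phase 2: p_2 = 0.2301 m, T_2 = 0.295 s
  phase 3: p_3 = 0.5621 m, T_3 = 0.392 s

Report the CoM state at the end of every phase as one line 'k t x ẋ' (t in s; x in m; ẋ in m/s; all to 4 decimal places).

phase 1: p=-0.0016, T=0.271, ωT=0.909476, cosh=1.442878, sinh=1.040143; start (x,ẋ)=(-0.029500, 0.204900) → end (x,ẋ)=(0.021649, 0.198255)
phase 2: p=0.2301, T=0.295, ωT=0.990020, cosh=1.531429, sinh=1.159860; start (x,ẋ)=(0.021649, 0.198255) → end (x,ẋ)=(-0.020609, -0.507779)
phase 3: p=0.5621, T=0.392, ωT=1.315552, cosh=1.997567, sinh=1.729241; start (x,ẋ)=(-0.020609, -0.507779) → end (x,ẋ)=(-0.863542, -4.395974)

1 0.2710 0.0216 0.1983
2 0.5660 -0.0206 -0.5078
3 0.9580 -0.8635 -4.3960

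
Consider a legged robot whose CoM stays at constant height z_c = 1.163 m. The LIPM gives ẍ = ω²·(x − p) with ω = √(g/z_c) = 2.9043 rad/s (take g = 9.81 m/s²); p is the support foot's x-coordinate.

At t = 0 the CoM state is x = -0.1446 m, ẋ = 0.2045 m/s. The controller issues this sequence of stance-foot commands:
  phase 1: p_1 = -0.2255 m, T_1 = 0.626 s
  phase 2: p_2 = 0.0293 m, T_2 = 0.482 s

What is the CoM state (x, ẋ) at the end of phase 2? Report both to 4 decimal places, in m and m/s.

phase 1: p=-0.2255, T=0.626, ωT=1.818092, cosh=3.161214, sinh=2.998879; start (x,ẋ)=(-0.144600, 0.204500) → end (x,ẋ)=(0.241402, 1.351078)
phase 2: p=0.0293, T=0.482, ωT=1.399873, cosh=2.150656, sinh=1.904027; start (x,ẋ)=(0.241402, 1.351078) → end (x,ẋ)=(1.371210, 4.078599)

x = 1.3712, ẋ = 4.0786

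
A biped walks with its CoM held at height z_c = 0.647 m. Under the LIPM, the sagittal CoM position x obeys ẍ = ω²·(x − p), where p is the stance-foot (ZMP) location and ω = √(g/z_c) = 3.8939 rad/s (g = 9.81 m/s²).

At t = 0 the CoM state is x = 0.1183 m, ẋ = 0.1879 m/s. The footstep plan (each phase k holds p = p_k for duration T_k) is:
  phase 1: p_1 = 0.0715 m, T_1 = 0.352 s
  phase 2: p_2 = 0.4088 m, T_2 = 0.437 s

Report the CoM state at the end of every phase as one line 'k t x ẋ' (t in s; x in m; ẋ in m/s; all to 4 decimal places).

phase 1: p=0.0715, T=0.352, ωT=1.370653, cosh=2.095931, sinh=1.841990; start (x,ẋ)=(0.118300, 0.187900) → end (x,ẋ)=(0.258475, 0.729500)
phase 2: p=0.4088, T=0.437, ωT=1.701634, cosh=2.832643, sinh=2.650258; start (x,ẋ)=(0.258475, 0.729500) → end (x,ẋ)=(0.479492, 0.515079)

1 0.3520 0.2585 0.7295
2 0.7890 0.4795 0.5151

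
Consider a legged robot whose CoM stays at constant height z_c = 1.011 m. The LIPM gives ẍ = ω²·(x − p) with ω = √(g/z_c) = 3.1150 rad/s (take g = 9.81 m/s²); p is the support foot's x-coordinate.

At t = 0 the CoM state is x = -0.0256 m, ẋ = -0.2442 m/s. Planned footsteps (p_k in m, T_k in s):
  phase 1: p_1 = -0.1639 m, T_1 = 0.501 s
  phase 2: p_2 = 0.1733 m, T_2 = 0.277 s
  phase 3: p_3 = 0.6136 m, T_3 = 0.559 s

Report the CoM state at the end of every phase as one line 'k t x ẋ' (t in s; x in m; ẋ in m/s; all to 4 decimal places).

phase 1: p=-0.1639, T=0.501, ωT=1.560615, cosh=2.485878, sinh=2.275871; start (x,ẋ)=(-0.025600, -0.244200) → end (x,ẋ)=(0.001480, 0.373404)
phase 2: p=0.1733, T=0.277, ωT=0.862855, cosh=1.395936, sinh=0.973981; start (x,ẋ)=(0.001480, 0.373404) → end (x,ẋ)=(0.050205, -0.000044)
phase 3: p=0.6136, T=0.559, ωT=1.741285, cosh=2.939982, sinh=2.764687; start (x,ẋ)=(0.050205, -0.000044) → end (x,ẋ)=(-1.042812, -4.852091)

1 0.5010 0.0015 0.3734
2 0.7780 0.0502 0.0000
3 1.3370 -1.0428 -4.8521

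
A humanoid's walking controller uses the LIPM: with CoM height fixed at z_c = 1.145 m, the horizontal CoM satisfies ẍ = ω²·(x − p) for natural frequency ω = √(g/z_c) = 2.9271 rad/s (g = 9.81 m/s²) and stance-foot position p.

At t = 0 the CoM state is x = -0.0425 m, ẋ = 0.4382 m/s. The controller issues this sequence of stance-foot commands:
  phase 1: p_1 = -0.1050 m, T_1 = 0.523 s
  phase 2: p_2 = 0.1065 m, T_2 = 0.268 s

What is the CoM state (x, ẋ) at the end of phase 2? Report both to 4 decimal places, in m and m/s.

phase 1: p=-0.1050, T=0.523, ωT=1.530873, cosh=2.419279, sinh=2.202932; start (x,ẋ)=(-0.042500, 0.438200) → end (x,ẋ)=(0.375994, 1.463141)
phase 2: p=0.1065, T=0.268, ωT=0.784463, cosh=1.323797, sinh=0.867432; start (x,ẋ)=(0.375994, 1.463141) → end (x,ẋ)=(0.896850, 2.621163)

x = 0.8969, ẋ = 2.6212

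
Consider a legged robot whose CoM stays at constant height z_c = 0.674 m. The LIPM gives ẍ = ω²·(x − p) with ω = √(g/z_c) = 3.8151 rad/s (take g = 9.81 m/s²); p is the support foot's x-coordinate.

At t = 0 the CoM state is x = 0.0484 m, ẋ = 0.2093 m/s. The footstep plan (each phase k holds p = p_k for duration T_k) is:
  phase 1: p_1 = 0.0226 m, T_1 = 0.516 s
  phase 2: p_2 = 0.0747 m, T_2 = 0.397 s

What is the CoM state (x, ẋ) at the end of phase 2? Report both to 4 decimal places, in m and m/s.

phase 1: p=0.0226, T=0.516, ωT=1.968592, cosh=3.650119, sinh=3.510466; start (x,ẋ)=(0.048400, 0.209300) → end (x,ẋ)=(0.309361, 1.109504)
phase 2: p=0.0747, T=0.397, ωT=1.514595, cosh=2.383737, sinh=2.163840; start (x,ẋ)=(0.309361, 1.109504) → end (x,ẋ)=(1.263355, 4.581950)

x = 1.2634, ẋ = 4.5820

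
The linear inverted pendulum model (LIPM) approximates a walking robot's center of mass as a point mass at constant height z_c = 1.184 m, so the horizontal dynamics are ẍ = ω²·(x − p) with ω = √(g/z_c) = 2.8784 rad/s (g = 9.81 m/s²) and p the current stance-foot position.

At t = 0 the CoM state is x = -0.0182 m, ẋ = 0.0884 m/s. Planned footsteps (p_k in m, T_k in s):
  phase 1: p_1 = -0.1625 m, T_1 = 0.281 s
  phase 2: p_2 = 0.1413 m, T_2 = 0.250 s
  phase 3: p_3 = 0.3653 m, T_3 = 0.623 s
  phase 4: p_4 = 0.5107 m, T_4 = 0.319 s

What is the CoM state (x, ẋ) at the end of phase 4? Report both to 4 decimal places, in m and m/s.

phase 1: p=-0.1625, T=0.281, ωT=0.808830, cosh=1.345330, sinh=0.899951; start (x,ẋ)=(-0.018200, 0.088400) → end (x,ẋ)=(0.059270, 0.492725)
phase 2: p=0.1413, T=0.250, ωT=0.719600, cosh=1.270279, sinh=0.783332; start (x,ẋ)=(0.059270, 0.492725) → end (x,ẋ)=(0.171190, 0.440941)
phase 3: p=0.3653, T=0.623, ωT=1.793243, cosh=3.087664, sinh=2.921245; start (x,ẋ)=(0.171190, 0.440941) → end (x,ẋ)=(0.213457, -0.270701)
phase 4: p=0.5107, T=0.319, ωT=0.918210, cosh=1.452017, sinh=1.052784; start (x,ẋ)=(0.213457, -0.270701) → end (x,ẋ)=(-0.019912, -1.293809)

x = -0.0199, ẋ = -1.2938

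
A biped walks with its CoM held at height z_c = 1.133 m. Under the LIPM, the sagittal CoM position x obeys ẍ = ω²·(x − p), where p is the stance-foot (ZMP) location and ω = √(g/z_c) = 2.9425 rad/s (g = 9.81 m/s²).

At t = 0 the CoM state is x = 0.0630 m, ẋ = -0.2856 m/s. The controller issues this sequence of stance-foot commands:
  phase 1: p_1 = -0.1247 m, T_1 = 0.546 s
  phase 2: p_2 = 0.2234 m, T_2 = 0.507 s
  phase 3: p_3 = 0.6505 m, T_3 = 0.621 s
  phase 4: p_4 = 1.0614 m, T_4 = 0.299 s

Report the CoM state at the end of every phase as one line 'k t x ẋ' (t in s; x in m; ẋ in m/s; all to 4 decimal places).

phase 1: p=-0.1247, T=0.546, ωT=1.606605, cosh=2.593211, sinh=2.392644; start (x,ẋ)=(0.063000, -0.285600) → end (x,ẋ)=(0.129815, 0.580853)
phase 2: p=0.2234, T=0.507, ωT=1.491847, cosh=2.335129, sinh=2.110172; start (x,ẋ)=(0.129815, 0.580853) → end (x,ẋ)=(0.421418, 0.775281)
phase 3: p=0.6505, T=0.621, ωT=1.827292, cosh=3.188940, sinh=3.028091; start (x,ẋ)=(0.421418, 0.775281) → end (x,ẋ)=(0.717803, 0.431166)
phase 4: p=1.0614, T=0.299, ωT=0.879807, cosh=1.412649, sinh=0.997786; start (x,ẋ)=(0.717803, 0.431166) → end (x,ẋ)=(0.722224, -0.399710)

1 0.5460 0.1298 0.5809
2 1.0530 0.4214 0.7753
3 1.6740 0.7178 0.4312
4 1.9730 0.7222 -0.3997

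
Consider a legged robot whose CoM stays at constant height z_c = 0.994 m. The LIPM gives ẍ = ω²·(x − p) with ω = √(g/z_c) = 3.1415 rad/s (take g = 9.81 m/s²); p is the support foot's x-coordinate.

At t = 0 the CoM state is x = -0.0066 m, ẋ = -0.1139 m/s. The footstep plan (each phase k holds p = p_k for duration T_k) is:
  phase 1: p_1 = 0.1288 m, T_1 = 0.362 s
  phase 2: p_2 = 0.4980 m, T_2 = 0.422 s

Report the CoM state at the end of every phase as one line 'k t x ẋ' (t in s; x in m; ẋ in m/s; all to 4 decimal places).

phase 1: p=0.1288, T=0.362, ωT=1.137223, cosh=1.719403, sinh=1.398694; start (x,ẋ)=(-0.006600, -0.113900) → end (x,ẋ)=(-0.154719, -0.790787)
phase 2: p=0.4980, T=0.422, ωT=1.325713, cosh=2.015241, sinh=1.749628; start (x,ẋ)=(-0.154719, -0.790787) → end (x,ẋ)=(-1.257807, -5.181268)

1 0.3620 -0.1547 -0.7908
2 0.7840 -1.2578 -5.1813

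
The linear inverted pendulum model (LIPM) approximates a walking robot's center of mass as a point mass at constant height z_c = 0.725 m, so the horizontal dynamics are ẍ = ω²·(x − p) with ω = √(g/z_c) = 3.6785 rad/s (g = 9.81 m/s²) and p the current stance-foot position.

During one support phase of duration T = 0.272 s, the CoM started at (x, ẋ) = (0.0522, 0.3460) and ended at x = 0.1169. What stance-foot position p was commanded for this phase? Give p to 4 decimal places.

ωT = 3.6785·0.272 = 1.000552; cosh(ωT) = 1.543730, sinh(ωT) = 1.176053
x(T) = p + (x₀−p)·cosh(ωT) + (ẋ₀/ω)·sinh(ωT) ⇒ p·(1 − cosh) = x(T) − x₀·cosh − (ẋ₀/ω)·sinh
numerator   = 0.1169 − (0.0522)·1.543730 − (0.3460/3.6785)·1.176053 = -0.074302
denominator = 1 − 1.543730 = -0.543730
p = -0.074302 / -0.543730 = 0.1367

p = 0.1367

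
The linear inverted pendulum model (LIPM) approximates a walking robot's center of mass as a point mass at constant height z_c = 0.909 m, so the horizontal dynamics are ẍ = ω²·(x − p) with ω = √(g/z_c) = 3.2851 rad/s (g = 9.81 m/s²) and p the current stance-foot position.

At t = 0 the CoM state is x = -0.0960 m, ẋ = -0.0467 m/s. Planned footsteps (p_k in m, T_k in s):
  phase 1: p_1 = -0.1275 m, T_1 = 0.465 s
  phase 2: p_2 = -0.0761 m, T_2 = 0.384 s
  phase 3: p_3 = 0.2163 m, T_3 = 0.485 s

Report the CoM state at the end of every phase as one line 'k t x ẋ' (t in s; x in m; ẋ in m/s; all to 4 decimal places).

phase 1: p=-0.1275, T=0.465, ωT=1.527572, cosh=2.412019, sinh=2.194957; start (x,ẋ)=(-0.096000, -0.046700) → end (x,ẋ)=(-0.082724, 0.114494)
phase 2: p=-0.0761, T=0.384, ωT=1.261478, cosh=1.906936, sinh=1.623701; start (x,ẋ)=(-0.082724, 0.114494) → end (x,ẋ)=(-0.032142, 0.182999)
phase 3: p=0.2163, T=0.485, ωT=1.593274, cosh=2.561543, sinh=2.358284; start (x,ẋ)=(-0.032142, 0.182999) → end (x,ẋ)=(-0.288724, -1.455968)

1 0.4650 -0.0827 0.1145
2 0.8490 -0.0321 0.1830
3 1.3340 -0.2887 -1.4560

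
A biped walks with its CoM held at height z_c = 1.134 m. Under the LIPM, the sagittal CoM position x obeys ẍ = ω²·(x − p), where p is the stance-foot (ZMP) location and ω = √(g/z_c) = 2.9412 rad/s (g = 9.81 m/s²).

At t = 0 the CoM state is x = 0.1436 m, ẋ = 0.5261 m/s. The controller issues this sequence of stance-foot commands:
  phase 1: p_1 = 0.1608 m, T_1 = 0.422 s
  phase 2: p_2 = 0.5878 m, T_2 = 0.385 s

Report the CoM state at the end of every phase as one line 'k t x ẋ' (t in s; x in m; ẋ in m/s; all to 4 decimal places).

1 0.4220 0.4121 0.9059
2 0.8070 0.7152 0.8331

phase 1: p=0.1608, T=0.422, ωT=1.241186, cosh=1.874378, sinh=1.585337; start (x,ẋ)=(0.143600, 0.526100) → end (x,ẋ)=(0.412134, 0.905910)
phase 2: p=0.5878, T=0.385, ωT=1.132362, cosh=1.712624, sinh=1.390353; start (x,ẋ)=(0.412134, 0.905910) → end (x,ẋ)=(0.715189, 0.833132)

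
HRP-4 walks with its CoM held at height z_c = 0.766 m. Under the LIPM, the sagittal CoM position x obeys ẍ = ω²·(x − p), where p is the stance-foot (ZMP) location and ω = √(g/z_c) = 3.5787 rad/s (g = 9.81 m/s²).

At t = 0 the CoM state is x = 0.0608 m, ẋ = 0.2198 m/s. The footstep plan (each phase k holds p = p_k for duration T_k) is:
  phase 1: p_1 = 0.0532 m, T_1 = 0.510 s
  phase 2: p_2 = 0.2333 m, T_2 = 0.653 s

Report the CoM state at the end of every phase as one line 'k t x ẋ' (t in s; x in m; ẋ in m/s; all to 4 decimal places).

1 0.5100 0.2629 0.7817
2 1.1630 1.5078 4.6264

phase 1: p=0.0532, T=0.510, ωT=1.825137, cosh=3.182420, sinh=3.021225; start (x,ẋ)=(0.060800, 0.219800) → end (x,ẋ)=(0.262947, 0.781668)
phase 2: p=0.2333, T=0.653, ωT=2.336891, cosh=5.222820, sinh=5.126192; start (x,ẋ)=(0.262947, 0.781668) → end (x,ẋ)=(1.507814, 4.626384)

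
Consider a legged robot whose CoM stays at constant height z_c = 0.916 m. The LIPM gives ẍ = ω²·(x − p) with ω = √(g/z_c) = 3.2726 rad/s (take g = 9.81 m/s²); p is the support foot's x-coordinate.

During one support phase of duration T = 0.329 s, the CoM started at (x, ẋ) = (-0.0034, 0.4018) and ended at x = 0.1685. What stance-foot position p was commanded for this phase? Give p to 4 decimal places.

ωT = 3.2726·0.329 = 1.076685; cosh(ωT) = 1.637829, sinh(ωT) = 1.297106
x(T) = p + (x₀−p)·cosh(ωT) + (ẋ₀/ω)·sinh(ωT) ⇒ p·(1 − cosh) = x(T) − x₀·cosh − (ẋ₀/ω)·sinh
numerator   = 0.1685 − (-0.0034)·1.637829 − (0.4018/3.2726)·1.297106 = 0.014814
denominator = 1 − 1.637829 = -0.637829
p = 0.014814 / -0.637829 = -0.0232

p = -0.0232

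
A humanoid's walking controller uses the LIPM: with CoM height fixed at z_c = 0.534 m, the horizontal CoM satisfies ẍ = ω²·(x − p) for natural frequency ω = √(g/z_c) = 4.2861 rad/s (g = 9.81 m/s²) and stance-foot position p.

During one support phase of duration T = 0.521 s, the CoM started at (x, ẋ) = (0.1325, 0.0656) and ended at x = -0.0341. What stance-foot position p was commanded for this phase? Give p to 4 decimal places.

p = 0.1963

ωT = 4.2861·0.521 = 2.233058; cosh(ωT) = 4.717775, sinh(ωT) = 4.610575
x(T) = p + (x₀−p)·cosh(ωT) + (ẋ₀/ω)·sinh(ωT) ⇒ p·(1 − cosh) = x(T) − x₀·cosh − (ẋ₀/ω)·sinh
numerator   = -0.0341 − (0.1325)·4.717775 − (0.0656/4.2861)·4.610575 = -0.729771
denominator = 1 − 4.717775 = -3.717775
p = -0.729771 / -3.717775 = 0.1963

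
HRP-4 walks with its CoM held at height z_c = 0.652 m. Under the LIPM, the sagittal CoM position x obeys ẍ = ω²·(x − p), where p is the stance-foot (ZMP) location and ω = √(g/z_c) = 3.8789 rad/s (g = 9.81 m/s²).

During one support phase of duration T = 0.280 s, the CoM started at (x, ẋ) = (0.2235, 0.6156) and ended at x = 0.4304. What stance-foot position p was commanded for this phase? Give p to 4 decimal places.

ωT = 3.8789·0.280 = 1.086092; cosh(ωT) = 1.650103, sinh(ωT) = 1.312570
x(T) = p + (x₀−p)·cosh(ωT) + (ẋ₀/ω)·sinh(ωT) ⇒ p·(1 − cosh) = x(T) − x₀·cosh − (ẋ₀/ω)·sinh
numerator   = 0.4304 − (0.2235)·1.650103 − (0.6156/3.8789)·1.312570 = -0.146709
denominator = 1 − 1.650103 = -0.650103
p = -0.146709 / -0.650103 = 0.2257

p = 0.2257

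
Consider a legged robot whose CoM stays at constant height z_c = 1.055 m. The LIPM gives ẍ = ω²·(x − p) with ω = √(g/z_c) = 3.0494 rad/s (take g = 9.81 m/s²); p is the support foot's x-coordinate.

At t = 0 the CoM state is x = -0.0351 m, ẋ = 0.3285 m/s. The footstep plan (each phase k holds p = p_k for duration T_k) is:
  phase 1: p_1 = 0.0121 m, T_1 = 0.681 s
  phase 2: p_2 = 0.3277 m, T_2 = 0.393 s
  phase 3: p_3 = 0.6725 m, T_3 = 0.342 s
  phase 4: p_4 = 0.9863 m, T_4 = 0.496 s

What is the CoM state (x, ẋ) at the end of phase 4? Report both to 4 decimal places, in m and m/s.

phase 1: p=0.0121, T=0.681, ωT=2.076641, cosh=4.051490, sinh=3.926140; start (x,ẋ)=(-0.035100, 0.328500) → end (x,ẋ)=(0.243817, 0.765819)
phase 2: p=0.3277, T=0.393, ωT=1.198414, cosh=1.808264, sinh=1.506592; start (x,ẋ)=(0.243817, 0.765819) → end (x,ẋ)=(0.554380, 0.999429)
phase 3: p=0.6725, T=0.342, ωT=1.042895, cosh=1.594926, sinh=1.242493; start (x,ẋ)=(0.554380, 0.999429) → end (x,ẋ)=(0.891329, 1.146475)
phase 4: p=0.9863, T=0.496, ωT=1.512502, cosh=2.379215, sinh=2.158857; start (x,ẋ)=(0.891329, 1.146475) → end (x,ẋ)=(1.572004, 2.102498)

x = 1.5720, ẋ = 2.1025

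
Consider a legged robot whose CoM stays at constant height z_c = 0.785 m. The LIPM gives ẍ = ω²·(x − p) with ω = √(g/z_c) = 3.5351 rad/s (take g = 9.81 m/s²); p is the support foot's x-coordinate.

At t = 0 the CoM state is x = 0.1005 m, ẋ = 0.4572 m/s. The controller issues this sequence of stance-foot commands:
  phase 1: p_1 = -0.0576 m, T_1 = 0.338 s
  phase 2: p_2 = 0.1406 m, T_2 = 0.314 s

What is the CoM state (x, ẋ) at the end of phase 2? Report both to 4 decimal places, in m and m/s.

x = 1.2491, ẋ = 4.1395

phase 1: p=-0.0576, T=0.338, ωT=1.194864, cosh=1.802927, sinh=1.500181; start (x,ẋ)=(0.100500, 0.457200) → end (x,ẋ)=(0.421463, 1.662748)
phase 2: p=0.1406, T=0.314, ωT=1.110021, cosh=1.681988, sinh=1.352436; start (x,ẋ)=(0.421463, 1.662748) → end (x,ẋ)=(1.249132, 4.139529)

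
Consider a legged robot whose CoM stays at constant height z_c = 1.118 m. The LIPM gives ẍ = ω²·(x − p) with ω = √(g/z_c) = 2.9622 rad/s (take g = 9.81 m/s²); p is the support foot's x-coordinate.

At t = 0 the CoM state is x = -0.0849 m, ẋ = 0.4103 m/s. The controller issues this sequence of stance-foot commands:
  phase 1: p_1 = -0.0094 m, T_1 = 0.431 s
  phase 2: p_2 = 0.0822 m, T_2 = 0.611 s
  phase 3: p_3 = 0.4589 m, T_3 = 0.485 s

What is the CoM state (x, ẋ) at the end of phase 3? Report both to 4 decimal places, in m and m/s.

phase 1: p=-0.0094, T=0.431, ωT=1.276708, cosh=1.931887, sinh=1.652933; start (x,ẋ)=(-0.084900, 0.410300) → end (x,ẋ)=(0.073693, 0.422981)
phase 2: p=0.0822, T=0.611, ωT=1.809904, cosh=3.136766, sinh=2.973096; start (x,ẋ)=(0.073693, 0.422981) → end (x,ẋ)=(0.480054, 1.251877)
phase 3: p=0.4589, T=0.485, ωT=1.436667, cosh=2.222185, sinh=1.984466; start (x,ẋ)=(0.480054, 1.251877) → end (x,ẋ)=(1.344578, 2.906253)

x = 1.3446, ẋ = 2.9063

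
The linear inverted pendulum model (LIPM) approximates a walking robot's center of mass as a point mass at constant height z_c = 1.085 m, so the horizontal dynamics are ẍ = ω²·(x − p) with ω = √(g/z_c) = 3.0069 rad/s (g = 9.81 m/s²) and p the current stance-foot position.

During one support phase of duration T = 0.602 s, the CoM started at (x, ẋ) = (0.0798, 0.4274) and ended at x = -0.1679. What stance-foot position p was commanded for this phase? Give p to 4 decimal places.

p = 0.3934

ωT = 3.0069·0.602 = 1.810154; cosh(ωT) = 3.137508, sinh(ωT) = 2.973879
x(T) = p + (x₀−p)·cosh(ωT) + (ẋ₀/ω)·sinh(ωT) ⇒ p·(1 − cosh) = x(T) − x₀·cosh − (ẋ₀/ω)·sinh
numerator   = -0.1679 − (0.0798)·3.137508 − (0.4274/3.0069)·2.973879 = -0.840980
denominator = 1 − 3.137508 = -2.137508
p = -0.840980 / -2.137508 = 0.3934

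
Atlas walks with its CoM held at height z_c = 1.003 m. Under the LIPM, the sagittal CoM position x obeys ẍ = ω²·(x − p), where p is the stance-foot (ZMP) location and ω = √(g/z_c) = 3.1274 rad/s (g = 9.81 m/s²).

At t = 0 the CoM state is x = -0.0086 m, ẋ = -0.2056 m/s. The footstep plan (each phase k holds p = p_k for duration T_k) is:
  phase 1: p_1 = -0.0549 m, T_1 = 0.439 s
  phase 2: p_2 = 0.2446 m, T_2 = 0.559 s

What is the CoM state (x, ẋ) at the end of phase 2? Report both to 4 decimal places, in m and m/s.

x = -0.8596, ẋ = -3.3057

phase 1: p=-0.0549, T=0.439, ωT=1.372929, cosh=2.100128, sinh=1.846764; start (x,ẋ)=(-0.008600, -0.205600) → end (x,ẋ)=(-0.079073, -0.164377)
phase 2: p=0.2446, T=0.559, ωT=1.748217, cosh=2.959217, sinh=2.785132; start (x,ẋ)=(-0.079073, -0.164377) → end (x,ẋ)=(-0.859607, -3.305694)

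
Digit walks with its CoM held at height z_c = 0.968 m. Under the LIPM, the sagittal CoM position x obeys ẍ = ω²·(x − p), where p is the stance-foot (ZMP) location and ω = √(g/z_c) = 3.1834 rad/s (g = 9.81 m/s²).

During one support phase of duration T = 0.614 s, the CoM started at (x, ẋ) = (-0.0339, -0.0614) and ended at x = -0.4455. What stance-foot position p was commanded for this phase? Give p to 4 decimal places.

p = 0.0987

ωT = 3.1834·0.614 = 1.954608; cosh(ωT) = 3.601384, sinh(ωT) = 3.459764
x(T) = p + (x₀−p)·cosh(ωT) + (ẋ₀/ω)·sinh(ωT) ⇒ p·(1 − cosh) = x(T) − x₀·cosh − (ẋ₀/ω)·sinh
numerator   = -0.4455 − (-0.0339)·3.601384 − (-0.0614/3.1834)·3.459764 = -0.256683
denominator = 1 − 3.601384 = -2.601384
p = -0.256683 / -2.601384 = 0.0987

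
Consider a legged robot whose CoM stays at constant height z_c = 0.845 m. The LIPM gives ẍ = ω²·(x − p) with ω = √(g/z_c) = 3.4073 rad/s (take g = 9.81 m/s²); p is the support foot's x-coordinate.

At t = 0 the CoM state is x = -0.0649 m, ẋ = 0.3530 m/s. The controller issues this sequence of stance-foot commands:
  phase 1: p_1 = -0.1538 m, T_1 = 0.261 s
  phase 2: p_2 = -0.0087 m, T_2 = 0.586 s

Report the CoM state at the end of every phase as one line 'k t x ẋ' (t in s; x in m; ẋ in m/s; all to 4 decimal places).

phase 1: p=-0.1538, T=0.261, ωT=0.889305, cosh=1.422190, sinh=1.011249; start (x,ẋ)=(-0.064900, 0.353000) → end (x,ẋ)=(0.077399, 0.808349)
phase 2: p=-0.0087, T=0.586, ωT=1.996678, cosh=3.750167, sinh=3.614382; start (x,ẋ)=(0.077399, 0.808349) → end (x,ẋ)=(1.171664, 4.091780)

1 0.2610 0.0774 0.8083
2 0.8470 1.1717 4.0918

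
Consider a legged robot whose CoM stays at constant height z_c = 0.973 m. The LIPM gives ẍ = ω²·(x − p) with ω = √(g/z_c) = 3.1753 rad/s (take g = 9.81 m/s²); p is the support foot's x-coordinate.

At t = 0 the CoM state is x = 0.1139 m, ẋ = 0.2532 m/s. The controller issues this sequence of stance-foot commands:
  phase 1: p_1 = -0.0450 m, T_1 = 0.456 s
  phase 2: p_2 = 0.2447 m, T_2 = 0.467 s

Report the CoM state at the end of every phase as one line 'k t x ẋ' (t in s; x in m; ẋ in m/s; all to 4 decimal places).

phase 1: p=-0.0450, T=0.456, ωT=1.447937, cosh=2.244691, sinh=2.009637; start (x,ẋ)=(0.113900, 0.253200) → end (x,ẋ)=(0.471931, 1.582328)
phase 2: p=0.2447, T=0.467, ωT=1.482865, cosh=2.316268, sinh=2.089282; start (x,ẋ)=(0.471931, 1.582328) → end (x,ẋ)=(1.812167, 5.172568)

1 0.4560 0.4719 1.5823
2 0.9230 1.8122 5.1726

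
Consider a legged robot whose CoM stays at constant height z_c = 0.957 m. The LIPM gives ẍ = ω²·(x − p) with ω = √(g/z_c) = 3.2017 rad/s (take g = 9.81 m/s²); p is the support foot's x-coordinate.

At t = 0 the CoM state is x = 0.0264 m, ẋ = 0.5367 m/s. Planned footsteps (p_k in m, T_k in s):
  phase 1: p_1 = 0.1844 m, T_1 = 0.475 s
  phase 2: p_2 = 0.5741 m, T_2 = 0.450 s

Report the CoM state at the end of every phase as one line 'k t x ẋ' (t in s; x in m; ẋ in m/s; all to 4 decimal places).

1 0.4750 0.1709 0.1845
2 0.9250 -0.2104 -2.1625

phase 1: p=0.1844, T=0.475, ωT=1.520808, cosh=2.397227, sinh=2.178692; start (x,ẋ)=(0.026400, 0.536700) → end (x,ẋ)=(0.170852, 0.184460)
phase 2: p=0.5741, T=0.450, ωT=1.440765, cosh=2.230336, sinh=1.993590; start (x,ẋ)=(0.170852, 0.184460) → end (x,ẋ)=(-0.210423, -2.162477)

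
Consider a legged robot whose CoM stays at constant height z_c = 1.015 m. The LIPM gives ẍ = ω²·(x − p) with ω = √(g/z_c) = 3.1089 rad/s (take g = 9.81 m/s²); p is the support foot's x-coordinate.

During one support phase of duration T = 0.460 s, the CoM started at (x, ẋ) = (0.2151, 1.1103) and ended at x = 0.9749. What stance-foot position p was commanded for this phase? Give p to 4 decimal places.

ωT = 3.1089·0.460 = 1.430094; cosh(ωT) = 2.209189, sinh(ωT) = 1.969903
x(T) = p + (x₀−p)·cosh(ωT) + (ẋ₀/ω)·sinh(ωT) ⇒ p·(1 − cosh) = x(T) − x₀·cosh − (ẋ₀/ω)·sinh
numerator   = 0.9749 − (0.2151)·2.209189 − (1.1103/3.1089)·1.969903 = -0.203820
denominator = 1 − 2.209189 = -1.209189
p = -0.203820 / -1.209189 = 0.1686

p = 0.1686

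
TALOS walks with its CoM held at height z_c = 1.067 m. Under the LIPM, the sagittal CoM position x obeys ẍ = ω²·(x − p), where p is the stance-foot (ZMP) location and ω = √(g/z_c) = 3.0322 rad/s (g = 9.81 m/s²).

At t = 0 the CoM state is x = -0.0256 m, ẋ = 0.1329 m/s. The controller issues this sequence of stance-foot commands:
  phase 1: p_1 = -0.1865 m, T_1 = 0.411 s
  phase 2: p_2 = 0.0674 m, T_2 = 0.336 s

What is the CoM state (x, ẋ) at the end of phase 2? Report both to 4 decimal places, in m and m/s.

phase 1: p=-0.1865, T=0.411, ωT=1.246234, cosh=1.882405, sinh=1.594819; start (x,ẋ)=(-0.025600, 0.132900) → end (x,ẋ)=(0.186279, 1.028253)
phase 2: p=0.0674, T=0.336, ωT=1.018819, cosh=1.565472, sinh=1.204451; start (x,ẋ)=(0.186279, 1.028253) → end (x,ẋ)=(0.661945, 2.043864)

x = 0.6619, ẋ = 2.0439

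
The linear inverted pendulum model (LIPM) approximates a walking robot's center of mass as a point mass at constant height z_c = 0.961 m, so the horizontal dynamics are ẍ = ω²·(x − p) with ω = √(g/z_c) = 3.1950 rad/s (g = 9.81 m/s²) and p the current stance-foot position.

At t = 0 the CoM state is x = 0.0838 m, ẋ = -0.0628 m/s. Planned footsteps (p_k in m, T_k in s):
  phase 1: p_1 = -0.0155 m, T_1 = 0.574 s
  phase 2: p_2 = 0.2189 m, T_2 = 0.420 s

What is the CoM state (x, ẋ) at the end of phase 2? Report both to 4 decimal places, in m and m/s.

x = 0.6959, ẋ = 1.7039

phase 1: p=-0.0155, T=0.574, ωT=1.833930, cosh=3.209109, sinh=3.049325; start (x,ẋ)=(0.083800, -0.062800) → end (x,ẋ)=(0.243228, 0.765907)
phase 2: p=0.2189, T=0.420, ωT=1.341900, cosh=2.043828, sinh=1.782479; start (x,ẋ)=(0.243228, 0.765907) → end (x,ẋ)=(0.695919, 1.703931)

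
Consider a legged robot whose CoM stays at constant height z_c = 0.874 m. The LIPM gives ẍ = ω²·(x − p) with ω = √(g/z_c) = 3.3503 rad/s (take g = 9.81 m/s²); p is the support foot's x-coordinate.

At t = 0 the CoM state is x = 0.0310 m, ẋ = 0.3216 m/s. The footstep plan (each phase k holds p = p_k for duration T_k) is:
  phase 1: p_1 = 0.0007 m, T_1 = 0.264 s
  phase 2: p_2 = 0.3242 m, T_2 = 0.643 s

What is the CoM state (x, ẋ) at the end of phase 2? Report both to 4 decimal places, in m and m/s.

x = 0.2278, ẋ = -0.1869

phase 1: p=0.0007, T=0.264, ωT=0.884479, cosh=1.417326, sinh=1.004397; start (x,ẋ)=(0.031000, 0.321600) → end (x,ẋ)=(0.140058, 0.557772)
phase 2: p=0.3242, T=0.643, ωT=2.154243, cosh=4.368676, sinh=4.252685; start (x,ẋ)=(0.140058, 0.557772) → end (x,ẋ)=(0.227751, -0.186879)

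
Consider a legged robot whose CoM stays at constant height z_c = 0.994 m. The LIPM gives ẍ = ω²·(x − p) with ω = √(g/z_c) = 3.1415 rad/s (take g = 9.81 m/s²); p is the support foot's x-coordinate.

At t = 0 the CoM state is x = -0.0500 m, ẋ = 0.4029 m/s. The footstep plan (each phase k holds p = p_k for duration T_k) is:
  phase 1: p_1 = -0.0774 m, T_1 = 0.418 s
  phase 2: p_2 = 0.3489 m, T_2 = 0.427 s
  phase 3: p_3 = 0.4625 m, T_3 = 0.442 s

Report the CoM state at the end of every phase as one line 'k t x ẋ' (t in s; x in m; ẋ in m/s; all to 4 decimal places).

phase 1: p=-0.0774, T=0.418, ωT=1.313147, cosh=1.993414, sinh=1.724442; start (x,ẋ)=(-0.050000, 0.402900) → end (x,ẋ)=(0.198381, 0.951581)
phase 2: p=0.3489, T=0.427, ωT=1.341421, cosh=2.042973, sinh=1.781499; start (x,ẋ)=(0.198381, 0.951581) → end (x,ẋ)=(0.581021, 1.101661)
phase 3: p=0.4625, T=0.442, ωT=1.388543, cosh=2.129222, sinh=1.879783; start (x,ẋ)=(0.581021, 1.101661) → end (x,ẋ)=(1.374060, 3.045588)

1 0.4180 0.1984 0.9516
2 0.8450 0.5810 1.1017
3 1.2870 1.3741 3.0456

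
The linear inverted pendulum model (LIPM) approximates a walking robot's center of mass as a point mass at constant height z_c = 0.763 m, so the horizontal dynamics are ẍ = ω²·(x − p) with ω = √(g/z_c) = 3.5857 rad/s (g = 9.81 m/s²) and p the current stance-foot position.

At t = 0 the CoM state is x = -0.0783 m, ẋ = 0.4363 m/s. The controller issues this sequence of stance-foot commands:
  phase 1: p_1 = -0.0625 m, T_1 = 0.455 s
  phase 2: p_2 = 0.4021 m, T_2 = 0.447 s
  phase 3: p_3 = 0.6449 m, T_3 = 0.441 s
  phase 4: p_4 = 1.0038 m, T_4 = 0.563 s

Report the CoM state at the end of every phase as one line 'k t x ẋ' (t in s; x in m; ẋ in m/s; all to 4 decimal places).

phase 1: p=-0.0625, T=0.455, ωT=1.631494, cosh=2.653570, sinh=2.457933; start (x,ẋ)=(-0.078300, 0.436300) → end (x,ẋ)=(0.194649, 1.018501)
phase 2: p=0.4021, T=0.447, ωT=1.602808, cosh=2.584145, sinh=2.382815; start (x,ẋ)=(0.194649, 1.018501) → end (x,ẋ)=(0.542845, 0.859484)
phase 3: p=0.6449, T=0.441, ωT=1.581294, cosh=2.533475, sinh=2.327766; start (x,ẋ)=(0.542845, 0.859484) → end (x,ẋ)=(0.944305, 1.325657)
phase 4: p=1.0038, T=0.563, ωT=2.018749, cosh=3.830861, sinh=3.698040; start (x,ẋ)=(0.944305, 1.325657) → end (x,ẋ)=(2.143073, 4.289501)

1 0.4550 0.1946 1.0185
2 0.9020 0.5428 0.8595
3 1.3430 0.9443 1.3257
4 1.9060 2.1431 4.2895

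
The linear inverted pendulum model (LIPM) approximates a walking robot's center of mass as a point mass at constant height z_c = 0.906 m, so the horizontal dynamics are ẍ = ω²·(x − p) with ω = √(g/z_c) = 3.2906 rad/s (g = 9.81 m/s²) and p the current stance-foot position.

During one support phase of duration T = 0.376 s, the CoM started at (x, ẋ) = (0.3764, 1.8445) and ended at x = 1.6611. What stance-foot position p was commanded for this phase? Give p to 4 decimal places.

p = -0.0845

ωT = 3.2906·0.376 = 1.237266; cosh(ωT) = 1.868177, sinh(ωT) = 1.578000
x(T) = p + (x₀−p)·cosh(ωT) + (ẋ₀/ω)·sinh(ωT) ⇒ p·(1 − cosh) = x(T) − x₀·cosh − (ẋ₀/ω)·sinh
numerator   = 1.6611 − (0.3764)·1.868177 − (1.8445/3.2906)·1.578000 = 0.073392
denominator = 1 − 1.868177 = -0.868177
p = 0.073392 / -0.868177 = -0.0845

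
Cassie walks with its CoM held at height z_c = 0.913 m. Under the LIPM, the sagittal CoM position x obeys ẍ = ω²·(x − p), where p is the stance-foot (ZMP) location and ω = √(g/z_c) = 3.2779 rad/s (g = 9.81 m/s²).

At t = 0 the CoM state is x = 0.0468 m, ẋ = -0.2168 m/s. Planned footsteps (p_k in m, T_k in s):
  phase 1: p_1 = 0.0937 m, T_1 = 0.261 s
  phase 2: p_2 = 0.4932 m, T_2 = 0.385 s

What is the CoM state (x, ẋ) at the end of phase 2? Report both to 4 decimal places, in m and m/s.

phase 1: p=0.0937, T=0.261, ωT=0.855532, cosh=1.388841, sinh=0.963784; start (x,ẋ)=(0.046800, -0.216800) → end (x,ẋ)=(-0.035181, -0.449267)
phase 2: p=0.4932, T=0.385, ωT=1.261991, cosh=1.907770, sinh=1.624680; start (x,ẋ)=(-0.035181, -0.449267) → end (x,ẋ)=(-0.737507, -3.671012)

x = -0.7375, ẋ = -3.6710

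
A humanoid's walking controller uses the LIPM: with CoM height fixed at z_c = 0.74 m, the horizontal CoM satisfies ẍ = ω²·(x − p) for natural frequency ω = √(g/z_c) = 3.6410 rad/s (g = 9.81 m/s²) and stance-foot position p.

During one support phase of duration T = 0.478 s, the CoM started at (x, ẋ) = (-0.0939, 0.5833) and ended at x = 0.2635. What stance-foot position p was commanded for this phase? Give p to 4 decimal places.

p = -0.0500

ωT = 3.6410·0.478 = 1.740398; cosh(ωT) = 2.937531, sinh(ωT) = 2.762080
x(T) = p + (x₀−p)·cosh(ωT) + (ẋ₀/ω)·sinh(ωT) ⇒ p·(1 − cosh) = x(T) − x₀·cosh − (ẋ₀/ω)·sinh
numerator   = 0.2635 − (-0.0939)·2.937531 − (0.5833/3.6410)·2.762080 = 0.096840
denominator = 1 − 2.937531 = -1.937531
p = 0.096840 / -1.937531 = -0.0500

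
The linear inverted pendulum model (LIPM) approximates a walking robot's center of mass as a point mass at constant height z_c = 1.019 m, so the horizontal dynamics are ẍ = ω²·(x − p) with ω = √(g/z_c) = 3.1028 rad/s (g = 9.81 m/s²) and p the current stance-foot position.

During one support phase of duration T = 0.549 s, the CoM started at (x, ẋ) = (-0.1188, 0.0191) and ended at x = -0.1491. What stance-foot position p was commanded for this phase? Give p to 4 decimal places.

p = -0.0934

ωT = 3.1028·0.549 = 1.703437; cosh(ωT) = 2.837426, sinh(ωT) = 2.655369
x(T) = p + (x₀−p)·cosh(ωT) + (ẋ₀/ω)·sinh(ωT) ⇒ p·(1 − cosh) = x(T) − x₀·cosh − (ẋ₀/ω)·sinh
numerator   = -0.1491 − (-0.1188)·2.837426 − (0.0191/3.1028)·2.655369 = 0.171640
denominator = 1 − 2.837426 = -1.837426
p = 0.171640 / -1.837426 = -0.0934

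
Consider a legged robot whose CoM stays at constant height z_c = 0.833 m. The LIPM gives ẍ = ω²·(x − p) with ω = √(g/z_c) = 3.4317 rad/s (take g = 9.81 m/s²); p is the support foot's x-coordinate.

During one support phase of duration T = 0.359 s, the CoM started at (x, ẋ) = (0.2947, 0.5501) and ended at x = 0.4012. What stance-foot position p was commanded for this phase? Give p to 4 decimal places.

ωT = 3.4317·0.359 = 1.231980; cosh(ωT) = 1.859863, sinh(ωT) = 1.568148
x(T) = p + (x₀−p)·cosh(ωT) + (ẋ₀/ω)·sinh(ωT) ⇒ p·(1 − cosh) = x(T) − x₀·cosh − (ẋ₀/ω)·sinh
numerator   = 0.4012 − (0.2947)·1.859863 − (0.5501/3.4317)·1.568148 = -0.398275
denominator = 1 − 1.859863 = -0.859863
p = -0.398275 / -0.859863 = 0.4632

p = 0.4632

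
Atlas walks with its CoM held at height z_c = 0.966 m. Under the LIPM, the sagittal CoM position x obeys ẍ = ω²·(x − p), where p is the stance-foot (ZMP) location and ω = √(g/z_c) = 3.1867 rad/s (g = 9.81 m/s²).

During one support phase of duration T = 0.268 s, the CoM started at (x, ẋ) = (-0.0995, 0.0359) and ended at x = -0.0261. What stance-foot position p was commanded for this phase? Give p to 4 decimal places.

p = -0.2610

ωT = 3.1867·0.268 = 0.854036; cosh(ωT) = 1.387401, sinh(ωT) = 0.961707
x(T) = p + (x₀−p)·cosh(ωT) + (ẋ₀/ω)·sinh(ωT) ⇒ p·(1 − cosh) = x(T) − x₀·cosh − (ẋ₀/ω)·sinh
numerator   = -0.0261 − (-0.0995)·1.387401 − (0.0359/3.1867)·0.961707 = 0.101112
denominator = 1 − 1.387401 = -0.387401
p = 0.101112 / -0.387401 = -0.2610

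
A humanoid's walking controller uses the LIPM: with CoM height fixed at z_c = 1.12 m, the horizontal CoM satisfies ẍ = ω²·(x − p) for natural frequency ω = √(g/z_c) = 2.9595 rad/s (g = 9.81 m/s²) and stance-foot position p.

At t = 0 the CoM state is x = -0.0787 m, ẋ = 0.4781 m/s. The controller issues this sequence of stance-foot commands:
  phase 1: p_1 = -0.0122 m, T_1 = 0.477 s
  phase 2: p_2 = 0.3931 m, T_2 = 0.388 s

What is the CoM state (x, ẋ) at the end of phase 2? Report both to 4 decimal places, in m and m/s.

x = 0.2958, ẋ = 0.1448

phase 1: p=-0.0122, T=0.477, ωT=1.411681, cosh=2.173291, sinh=1.929558; start (x,ẋ)=(-0.078700, 0.478100) → end (x,ẋ)=(0.154991, 0.659300)
phase 2: p=0.3931, T=0.388, ωT=1.148286, cosh=1.734982, sinh=1.417802; start (x,ẋ)=(0.154991, 0.659300) → end (x,ẋ)=(0.295836, 0.144775)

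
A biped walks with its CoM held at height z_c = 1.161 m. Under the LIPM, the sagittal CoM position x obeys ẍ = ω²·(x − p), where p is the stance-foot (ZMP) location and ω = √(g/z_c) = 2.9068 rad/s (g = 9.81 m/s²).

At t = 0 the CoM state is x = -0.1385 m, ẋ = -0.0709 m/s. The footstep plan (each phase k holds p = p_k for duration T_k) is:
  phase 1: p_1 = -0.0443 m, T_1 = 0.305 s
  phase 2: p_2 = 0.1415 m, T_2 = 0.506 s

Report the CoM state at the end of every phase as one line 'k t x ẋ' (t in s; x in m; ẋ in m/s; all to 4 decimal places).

1 0.3050 -0.2026 -0.3765
2 0.8110 -0.9139 -2.9246

phase 1: p=-0.0443, T=0.305, ωT=0.886574, cosh=1.419433, sinh=1.007368; start (x,ẋ)=(-0.138500, -0.070900) → end (x,ẋ)=(-0.202581, -0.376476)
phase 2: p=0.1415, T=0.506, ωT=1.470841, cosh=2.291313, sinh=2.061581; start (x,ẋ)=(-0.202581, -0.376476) → end (x,ẋ)=(-0.913905, -2.924567)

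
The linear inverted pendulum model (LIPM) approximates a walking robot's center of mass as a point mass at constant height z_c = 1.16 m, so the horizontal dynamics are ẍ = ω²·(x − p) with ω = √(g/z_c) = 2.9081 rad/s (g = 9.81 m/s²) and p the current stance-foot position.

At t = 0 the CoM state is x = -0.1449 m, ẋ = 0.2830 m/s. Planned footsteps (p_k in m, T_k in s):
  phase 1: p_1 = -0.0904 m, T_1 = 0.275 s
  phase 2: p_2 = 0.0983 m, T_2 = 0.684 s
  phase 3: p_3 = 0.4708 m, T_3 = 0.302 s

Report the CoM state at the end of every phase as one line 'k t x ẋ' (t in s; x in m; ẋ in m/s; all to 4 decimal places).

1 0.2750 -0.0769 0.2377
2 0.9590 -0.2608 -0.9420
3 1.2610 -0.8840 -3.4473

phase 1: p=-0.0904, T=0.275, ωT=0.799728, cosh=1.337193, sinh=0.887742; start (x,ẋ)=(-0.144900, 0.283000) → end (x,ẋ)=(-0.076887, 0.237726)
phase 2: p=0.0983, T=0.684, ωT=1.989140, cosh=3.723031, sinh=3.586218; start (x,ẋ)=(-0.076887, 0.237726) → end (x,ẋ)=(-0.260767, -0.941977)
phase 3: p=0.4708, T=0.302, ωT=0.878246, cosh=1.411093, sinh=0.995582; start (x,ẋ)=(-0.260767, -0.941977) → end (x,ẋ)=(-0.883993, -3.447288)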